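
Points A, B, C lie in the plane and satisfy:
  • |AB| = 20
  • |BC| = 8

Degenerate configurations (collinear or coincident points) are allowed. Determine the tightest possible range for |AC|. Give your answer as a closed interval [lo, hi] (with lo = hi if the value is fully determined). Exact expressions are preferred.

|AB| ∈ {20}
|BC| ∈ {8}
|AC| ∈ [12, 28]

|AC| ∈ [12, 28]  (≈ [12.0000, 28.0000])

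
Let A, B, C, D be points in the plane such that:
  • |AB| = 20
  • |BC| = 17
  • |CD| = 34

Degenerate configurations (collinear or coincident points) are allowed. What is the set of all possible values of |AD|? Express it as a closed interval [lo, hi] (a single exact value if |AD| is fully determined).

|AB| ∈ {20}
|BC| ∈ {17}
|CD| ∈ {34}
|AC| ∈ [3, 37]
|BD| ∈ [17, 51]
|AD| ∈ [0, 71]

|AD| ∈ [0, 71]  (≈ [0.0000, 71.0000])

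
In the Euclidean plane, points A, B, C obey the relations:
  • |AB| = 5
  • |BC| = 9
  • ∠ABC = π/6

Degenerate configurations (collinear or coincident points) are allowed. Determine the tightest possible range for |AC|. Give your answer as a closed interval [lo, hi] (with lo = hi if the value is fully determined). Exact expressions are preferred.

|AC| = √(106 - 45·√(3))  (≈ 5.2970)

|AB| ∈ {5}
|BC| ∈ {9}
|AC| ∈ {√(106 - 45·√(3))}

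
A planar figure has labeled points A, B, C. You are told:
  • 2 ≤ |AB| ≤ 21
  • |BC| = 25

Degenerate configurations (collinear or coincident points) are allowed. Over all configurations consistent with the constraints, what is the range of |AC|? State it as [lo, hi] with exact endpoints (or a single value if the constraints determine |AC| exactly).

|AC| ∈ [4, 46]  (≈ [4.0000, 46.0000])

|AB| ∈ [2, 21]
|BC| ∈ {25}
|AC| ∈ [4, 46]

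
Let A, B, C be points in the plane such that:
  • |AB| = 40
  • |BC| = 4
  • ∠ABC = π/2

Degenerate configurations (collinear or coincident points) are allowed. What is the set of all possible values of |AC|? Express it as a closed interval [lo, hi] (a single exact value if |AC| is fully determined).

|AC| = 4·√(101)  (≈ 40.1995)

|AB| ∈ {40}
|BC| ∈ {4}
|AC| ∈ {4·√(101)}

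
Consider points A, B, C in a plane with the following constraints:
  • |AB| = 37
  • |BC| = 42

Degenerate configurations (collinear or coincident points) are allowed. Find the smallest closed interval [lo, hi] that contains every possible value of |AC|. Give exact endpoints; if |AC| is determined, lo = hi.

|AC| ∈ [5, 79]  (≈ [5.0000, 79.0000])

|AB| ∈ {37}
|BC| ∈ {42}
|AC| ∈ [5, 79]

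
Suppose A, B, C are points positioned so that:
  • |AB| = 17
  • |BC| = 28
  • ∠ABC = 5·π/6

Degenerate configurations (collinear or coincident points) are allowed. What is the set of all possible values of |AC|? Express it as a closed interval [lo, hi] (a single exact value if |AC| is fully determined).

|AB| ∈ {17}
|BC| ∈ {28}
|AC| ∈ {√(476·√(3) + 1073)}

|AC| = √(476·√(3) + 1073)  (≈ 43.5598)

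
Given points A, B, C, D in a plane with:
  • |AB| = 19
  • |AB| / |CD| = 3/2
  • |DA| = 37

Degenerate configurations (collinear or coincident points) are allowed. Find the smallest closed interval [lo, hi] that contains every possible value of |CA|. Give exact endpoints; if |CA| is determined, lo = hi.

|AB| ∈ {19}
|AD| ∈ {37}
|CD| ∈ {38/3}
|BD| ∈ [18, 56]
|AC| ∈ [73/3, 149/3]
|BC| ∈ [16/3, 206/3]

|CA| ∈ [73/3, 149/3]  (≈ [24.3333, 49.6667])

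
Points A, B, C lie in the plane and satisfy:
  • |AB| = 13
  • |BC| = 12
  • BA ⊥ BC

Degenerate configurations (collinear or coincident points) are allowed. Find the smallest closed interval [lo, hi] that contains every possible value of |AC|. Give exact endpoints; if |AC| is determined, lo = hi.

|AB| ∈ {13}
|BC| ∈ {12}
|AC| ∈ {√(313)}

|AC| = √(313)  (≈ 17.6918)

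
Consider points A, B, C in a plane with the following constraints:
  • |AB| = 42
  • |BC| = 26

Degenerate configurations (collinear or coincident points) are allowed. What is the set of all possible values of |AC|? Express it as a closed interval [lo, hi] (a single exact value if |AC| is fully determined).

|AC| ∈ [16, 68]  (≈ [16.0000, 68.0000])

|AB| ∈ {42}
|BC| ∈ {26}
|AC| ∈ [16, 68]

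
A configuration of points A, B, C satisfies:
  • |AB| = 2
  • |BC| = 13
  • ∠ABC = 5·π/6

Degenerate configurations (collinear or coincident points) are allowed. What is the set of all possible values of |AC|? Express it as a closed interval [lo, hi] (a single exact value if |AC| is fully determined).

|AB| ∈ {2}
|BC| ∈ {13}
|AC| ∈ {√(26·√(3) + 173)}

|AC| = √(26·√(3) + 173)  (≈ 14.7660)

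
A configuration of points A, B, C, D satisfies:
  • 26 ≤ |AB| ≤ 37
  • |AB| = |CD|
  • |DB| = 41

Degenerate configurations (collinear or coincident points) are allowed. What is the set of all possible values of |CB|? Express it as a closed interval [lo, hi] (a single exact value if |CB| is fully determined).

|CB| ∈ [4, 78]  (≈ [4.0000, 78.0000])

|AB| ∈ [26, 37]
|BD| ∈ {41}
|CD| ∈ [26, 37]
|AD| ∈ [4, 78]
|BC| ∈ [4, 78]
|AC| ∈ [0, 115]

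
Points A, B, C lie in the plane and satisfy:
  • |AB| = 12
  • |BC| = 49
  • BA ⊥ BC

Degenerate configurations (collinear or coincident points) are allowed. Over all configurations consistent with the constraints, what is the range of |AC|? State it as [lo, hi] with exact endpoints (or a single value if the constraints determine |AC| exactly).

|AB| ∈ {12}
|BC| ∈ {49}
|AC| ∈ {√(2545)}

|AC| = √(2545)  (≈ 50.4480)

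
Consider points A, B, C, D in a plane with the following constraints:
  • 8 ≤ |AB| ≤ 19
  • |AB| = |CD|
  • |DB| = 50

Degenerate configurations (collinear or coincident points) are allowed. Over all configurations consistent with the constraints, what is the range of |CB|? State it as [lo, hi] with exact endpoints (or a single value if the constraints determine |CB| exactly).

|CB| ∈ [31, 69]  (≈ [31.0000, 69.0000])

|AB| ∈ [8, 19]
|BD| ∈ {50}
|CD| ∈ [8, 19]
|AD| ∈ [31, 69]
|BC| ∈ [31, 69]
|AC| ∈ [12, 88]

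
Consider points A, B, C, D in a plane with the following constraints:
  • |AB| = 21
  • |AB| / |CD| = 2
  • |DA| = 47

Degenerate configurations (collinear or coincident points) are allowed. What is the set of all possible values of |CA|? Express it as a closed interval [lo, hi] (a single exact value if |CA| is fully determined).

|AB| ∈ {21}
|AD| ∈ {47}
|CD| ∈ {21/2}
|BD| ∈ [26, 68]
|AC| ∈ [73/2, 115/2]
|BC| ∈ [31/2, 157/2]

|CA| ∈ [73/2, 115/2]  (≈ [36.5000, 57.5000])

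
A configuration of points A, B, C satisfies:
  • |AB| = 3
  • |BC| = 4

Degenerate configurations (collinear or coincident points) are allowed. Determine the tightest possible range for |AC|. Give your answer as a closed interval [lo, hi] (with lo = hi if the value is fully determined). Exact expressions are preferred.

|AB| ∈ {3}
|BC| ∈ {4}
|AC| ∈ [1, 7]

|AC| ∈ [1, 7]  (≈ [1.0000, 7.0000])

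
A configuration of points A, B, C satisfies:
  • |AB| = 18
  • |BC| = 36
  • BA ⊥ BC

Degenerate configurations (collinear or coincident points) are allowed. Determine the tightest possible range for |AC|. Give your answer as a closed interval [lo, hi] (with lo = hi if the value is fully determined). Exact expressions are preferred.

|AB| ∈ {18}
|BC| ∈ {36}
|AC| ∈ {18·√(5)}

|AC| = 18·√(5)  (≈ 40.2492)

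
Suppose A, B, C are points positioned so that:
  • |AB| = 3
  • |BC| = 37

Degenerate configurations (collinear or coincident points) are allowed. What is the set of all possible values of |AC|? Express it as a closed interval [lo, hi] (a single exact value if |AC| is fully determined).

|AC| ∈ [34, 40]  (≈ [34.0000, 40.0000])

|AB| ∈ {3}
|BC| ∈ {37}
|AC| ∈ [34, 40]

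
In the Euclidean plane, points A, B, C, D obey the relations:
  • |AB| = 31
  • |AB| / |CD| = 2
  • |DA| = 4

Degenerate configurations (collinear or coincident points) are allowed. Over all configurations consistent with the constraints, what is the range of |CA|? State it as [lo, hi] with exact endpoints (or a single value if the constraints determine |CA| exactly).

|AB| ∈ {31}
|AD| ∈ {4}
|CD| ∈ {31/2}
|BD| ∈ [27, 35]
|AC| ∈ [23/2, 39/2]
|BC| ∈ [23/2, 101/2]

|CA| ∈ [23/2, 39/2]  (≈ [11.5000, 19.5000])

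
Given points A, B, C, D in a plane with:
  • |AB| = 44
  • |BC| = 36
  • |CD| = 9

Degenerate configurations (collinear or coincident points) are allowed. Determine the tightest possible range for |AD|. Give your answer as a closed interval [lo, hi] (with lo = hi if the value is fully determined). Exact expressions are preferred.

|AB| ∈ {44}
|BC| ∈ {36}
|CD| ∈ {9}
|AC| ∈ [8, 80]
|BD| ∈ [27, 45]
|AD| ∈ [0, 89]

|AD| ∈ [0, 89]  (≈ [0.0000, 89.0000])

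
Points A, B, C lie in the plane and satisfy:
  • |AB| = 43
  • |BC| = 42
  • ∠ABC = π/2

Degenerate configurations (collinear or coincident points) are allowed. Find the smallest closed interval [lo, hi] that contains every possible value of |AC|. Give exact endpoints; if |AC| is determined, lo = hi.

|AC| = √(3613)  (≈ 60.1082)

|AB| ∈ {43}
|BC| ∈ {42}
|AC| ∈ {√(3613)}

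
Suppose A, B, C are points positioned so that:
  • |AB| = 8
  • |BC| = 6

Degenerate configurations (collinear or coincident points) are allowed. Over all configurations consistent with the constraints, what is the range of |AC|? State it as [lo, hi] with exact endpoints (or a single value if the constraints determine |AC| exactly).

|AB| ∈ {8}
|BC| ∈ {6}
|AC| ∈ [2, 14]

|AC| ∈ [2, 14]  (≈ [2.0000, 14.0000])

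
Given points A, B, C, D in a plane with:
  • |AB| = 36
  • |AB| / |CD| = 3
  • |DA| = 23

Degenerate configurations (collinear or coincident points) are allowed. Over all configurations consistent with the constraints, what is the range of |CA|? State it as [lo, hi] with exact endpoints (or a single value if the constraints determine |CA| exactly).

|AB| ∈ {36}
|AD| ∈ {23}
|CD| ∈ {12}
|BD| ∈ [13, 59]
|AC| ∈ [11, 35]
|BC| ∈ [1, 71]

|CA| ∈ [11, 35]  (≈ [11.0000, 35.0000])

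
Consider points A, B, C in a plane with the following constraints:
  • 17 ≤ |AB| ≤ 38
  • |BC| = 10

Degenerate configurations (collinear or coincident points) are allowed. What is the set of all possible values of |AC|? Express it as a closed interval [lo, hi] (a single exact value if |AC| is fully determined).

|AB| ∈ [17, 38]
|BC| ∈ {10}
|AC| ∈ [7, 48]

|AC| ∈ [7, 48]  (≈ [7.0000, 48.0000])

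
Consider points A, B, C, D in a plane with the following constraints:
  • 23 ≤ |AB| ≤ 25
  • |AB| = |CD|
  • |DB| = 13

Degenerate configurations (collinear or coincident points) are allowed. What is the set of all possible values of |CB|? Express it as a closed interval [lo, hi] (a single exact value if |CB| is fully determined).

|AB| ∈ [23, 25]
|BD| ∈ {13}
|CD| ∈ [23, 25]
|AD| ∈ [10, 38]
|BC| ∈ [10, 38]
|AC| ∈ [0, 63]

|CB| ∈ [10, 38]  (≈ [10.0000, 38.0000])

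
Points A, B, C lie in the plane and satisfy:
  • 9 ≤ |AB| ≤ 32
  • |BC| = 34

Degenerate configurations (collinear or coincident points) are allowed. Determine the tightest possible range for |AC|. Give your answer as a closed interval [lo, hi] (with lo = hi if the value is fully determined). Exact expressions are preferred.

|AC| ∈ [2, 66]  (≈ [2.0000, 66.0000])

|AB| ∈ [9, 32]
|BC| ∈ {34}
|AC| ∈ [2, 66]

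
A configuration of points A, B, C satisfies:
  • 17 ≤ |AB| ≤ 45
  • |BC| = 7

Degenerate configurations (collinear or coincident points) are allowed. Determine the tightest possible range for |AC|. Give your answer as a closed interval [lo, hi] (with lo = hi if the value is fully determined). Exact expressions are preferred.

|AB| ∈ [17, 45]
|BC| ∈ {7}
|AC| ∈ [10, 52]

|AC| ∈ [10, 52]  (≈ [10.0000, 52.0000])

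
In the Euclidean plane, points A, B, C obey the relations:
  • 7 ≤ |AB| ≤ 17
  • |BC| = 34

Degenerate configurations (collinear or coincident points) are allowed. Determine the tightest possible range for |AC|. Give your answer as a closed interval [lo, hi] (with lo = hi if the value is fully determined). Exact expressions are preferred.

|AB| ∈ [7, 17]
|BC| ∈ {34}
|AC| ∈ [17, 51]

|AC| ∈ [17, 51]  (≈ [17.0000, 51.0000])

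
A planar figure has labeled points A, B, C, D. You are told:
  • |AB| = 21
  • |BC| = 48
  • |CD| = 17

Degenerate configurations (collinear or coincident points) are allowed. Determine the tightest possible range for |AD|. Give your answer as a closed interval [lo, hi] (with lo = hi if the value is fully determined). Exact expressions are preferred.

|AD| ∈ [10, 86]  (≈ [10.0000, 86.0000])

|AB| ∈ {21}
|BC| ∈ {48}
|CD| ∈ {17}
|AC| ∈ [27, 69]
|BD| ∈ [31, 65]
|AD| ∈ [10, 86]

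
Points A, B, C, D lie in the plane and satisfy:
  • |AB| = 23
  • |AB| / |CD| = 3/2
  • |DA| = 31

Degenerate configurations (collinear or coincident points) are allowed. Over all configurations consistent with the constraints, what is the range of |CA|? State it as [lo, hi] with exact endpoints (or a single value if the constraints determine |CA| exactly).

|CA| ∈ [47/3, 139/3]  (≈ [15.6667, 46.3333])

|AB| ∈ {23}
|AD| ∈ {31}
|CD| ∈ {46/3}
|BD| ∈ [8, 54]
|AC| ∈ [47/3, 139/3]
|BC| ∈ [0, 208/3]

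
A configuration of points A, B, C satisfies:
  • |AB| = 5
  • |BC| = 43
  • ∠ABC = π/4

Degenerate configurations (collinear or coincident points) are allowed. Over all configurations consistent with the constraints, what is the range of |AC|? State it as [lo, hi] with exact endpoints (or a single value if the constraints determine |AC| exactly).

|AB| ∈ {5}
|BC| ∈ {43}
|AC| ∈ {√(1874 - 215·√(2))}

|AC| = √(1874 - 215·√(2))  (≈ 39.6225)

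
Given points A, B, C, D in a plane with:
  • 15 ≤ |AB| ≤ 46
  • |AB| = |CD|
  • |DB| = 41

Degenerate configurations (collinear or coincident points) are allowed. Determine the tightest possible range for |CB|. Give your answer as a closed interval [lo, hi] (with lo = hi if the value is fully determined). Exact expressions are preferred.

|AB| ∈ [15, 46]
|BD| ∈ {41}
|CD| ∈ [15, 46]
|AD| ∈ [0, 87]
|BC| ∈ [0, 87]
|AC| ∈ [0, 133]

|CB| ∈ [0, 87]  (≈ [0.0000, 87.0000])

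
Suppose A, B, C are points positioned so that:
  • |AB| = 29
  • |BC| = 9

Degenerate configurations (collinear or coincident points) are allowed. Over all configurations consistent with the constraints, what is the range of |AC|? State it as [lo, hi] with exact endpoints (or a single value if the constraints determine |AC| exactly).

|AC| ∈ [20, 38]  (≈ [20.0000, 38.0000])

|AB| ∈ {29}
|BC| ∈ {9}
|AC| ∈ [20, 38]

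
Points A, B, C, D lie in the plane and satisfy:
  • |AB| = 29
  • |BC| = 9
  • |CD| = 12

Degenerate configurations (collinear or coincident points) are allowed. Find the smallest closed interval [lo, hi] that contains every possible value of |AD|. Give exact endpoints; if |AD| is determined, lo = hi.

|AB| ∈ {29}
|BC| ∈ {9}
|CD| ∈ {12}
|AC| ∈ [20, 38]
|BD| ∈ [3, 21]
|AD| ∈ [8, 50]

|AD| ∈ [8, 50]  (≈ [8.0000, 50.0000])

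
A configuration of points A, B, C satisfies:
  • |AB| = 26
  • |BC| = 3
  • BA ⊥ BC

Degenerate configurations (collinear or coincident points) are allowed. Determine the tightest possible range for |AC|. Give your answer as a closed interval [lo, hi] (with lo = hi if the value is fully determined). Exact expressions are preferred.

|AC| = √(685)  (≈ 26.1725)

|AB| ∈ {26}
|BC| ∈ {3}
|AC| ∈ {√(685)}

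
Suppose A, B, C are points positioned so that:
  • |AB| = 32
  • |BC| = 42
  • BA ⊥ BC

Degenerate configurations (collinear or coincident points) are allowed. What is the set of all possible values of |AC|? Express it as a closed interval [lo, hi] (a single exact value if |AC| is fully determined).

|AC| = 2·√(697)  (≈ 52.8015)

|AB| ∈ {32}
|BC| ∈ {42}
|AC| ∈ {2·√(697)}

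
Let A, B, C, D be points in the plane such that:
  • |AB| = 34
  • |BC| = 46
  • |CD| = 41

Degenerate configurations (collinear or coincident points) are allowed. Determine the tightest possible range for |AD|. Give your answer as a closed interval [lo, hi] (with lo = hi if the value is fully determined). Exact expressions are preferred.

|AD| ∈ [0, 121]  (≈ [0.0000, 121.0000])

|AB| ∈ {34}
|BC| ∈ {46}
|CD| ∈ {41}
|AC| ∈ [12, 80]
|BD| ∈ [5, 87]
|AD| ∈ [0, 121]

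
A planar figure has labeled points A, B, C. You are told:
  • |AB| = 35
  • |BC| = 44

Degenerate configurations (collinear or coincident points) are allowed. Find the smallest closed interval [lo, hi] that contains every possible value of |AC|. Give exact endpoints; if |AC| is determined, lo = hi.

|AC| ∈ [9, 79]  (≈ [9.0000, 79.0000])

|AB| ∈ {35}
|BC| ∈ {44}
|AC| ∈ [9, 79]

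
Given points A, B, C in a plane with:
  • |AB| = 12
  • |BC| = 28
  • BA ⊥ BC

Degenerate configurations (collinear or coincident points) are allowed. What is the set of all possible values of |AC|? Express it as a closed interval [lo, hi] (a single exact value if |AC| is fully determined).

|AC| = 4·√(58)  (≈ 30.4631)

|AB| ∈ {12}
|BC| ∈ {28}
|AC| ∈ {4·√(58)}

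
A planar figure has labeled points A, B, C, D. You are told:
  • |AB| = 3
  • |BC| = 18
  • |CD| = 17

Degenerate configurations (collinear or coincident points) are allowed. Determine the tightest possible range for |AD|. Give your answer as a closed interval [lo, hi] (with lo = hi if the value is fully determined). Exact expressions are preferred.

|AB| ∈ {3}
|BC| ∈ {18}
|CD| ∈ {17}
|AC| ∈ [15, 21]
|BD| ∈ [1, 35]
|AD| ∈ [0, 38]

|AD| ∈ [0, 38]  (≈ [0.0000, 38.0000])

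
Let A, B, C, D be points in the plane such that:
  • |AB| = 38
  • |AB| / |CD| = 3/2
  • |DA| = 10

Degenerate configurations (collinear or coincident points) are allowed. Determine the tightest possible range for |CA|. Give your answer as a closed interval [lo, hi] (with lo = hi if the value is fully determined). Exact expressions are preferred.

|CA| ∈ [46/3, 106/3]  (≈ [15.3333, 35.3333])

|AB| ∈ {38}
|AD| ∈ {10}
|CD| ∈ {76/3}
|BD| ∈ [28, 48]
|AC| ∈ [46/3, 106/3]
|BC| ∈ [8/3, 220/3]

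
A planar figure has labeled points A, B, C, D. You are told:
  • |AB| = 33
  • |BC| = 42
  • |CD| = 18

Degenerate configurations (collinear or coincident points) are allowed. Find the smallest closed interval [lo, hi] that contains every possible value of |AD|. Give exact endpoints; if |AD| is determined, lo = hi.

|AB| ∈ {33}
|BC| ∈ {42}
|CD| ∈ {18}
|AC| ∈ [9, 75]
|BD| ∈ [24, 60]
|AD| ∈ [0, 93]

|AD| ∈ [0, 93]  (≈ [0.0000, 93.0000])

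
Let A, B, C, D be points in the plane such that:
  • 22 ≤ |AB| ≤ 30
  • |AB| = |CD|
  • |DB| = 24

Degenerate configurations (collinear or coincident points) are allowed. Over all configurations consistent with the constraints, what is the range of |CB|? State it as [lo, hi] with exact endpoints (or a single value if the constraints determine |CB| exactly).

|CB| ∈ [0, 54]  (≈ [0.0000, 54.0000])

|AB| ∈ [22, 30]
|BD| ∈ {24}
|CD| ∈ [22, 30]
|AD| ∈ [0, 54]
|BC| ∈ [0, 54]
|AC| ∈ [0, 84]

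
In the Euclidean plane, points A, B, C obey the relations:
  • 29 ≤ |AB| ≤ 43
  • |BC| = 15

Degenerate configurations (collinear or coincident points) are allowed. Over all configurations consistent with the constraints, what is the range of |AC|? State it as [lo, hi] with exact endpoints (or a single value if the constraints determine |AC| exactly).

|AC| ∈ [14, 58]  (≈ [14.0000, 58.0000])

|AB| ∈ [29, 43]
|BC| ∈ {15}
|AC| ∈ [14, 58]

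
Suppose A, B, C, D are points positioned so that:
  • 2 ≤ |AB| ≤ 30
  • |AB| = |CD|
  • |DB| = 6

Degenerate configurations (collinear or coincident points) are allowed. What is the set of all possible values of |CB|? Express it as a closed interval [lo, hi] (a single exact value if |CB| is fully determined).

|AB| ∈ [2, 30]
|BD| ∈ {6}
|CD| ∈ [2, 30]
|AD| ∈ [0, 36]
|BC| ∈ [0, 36]
|AC| ∈ [0, 66]

|CB| ∈ [0, 36]  (≈ [0.0000, 36.0000])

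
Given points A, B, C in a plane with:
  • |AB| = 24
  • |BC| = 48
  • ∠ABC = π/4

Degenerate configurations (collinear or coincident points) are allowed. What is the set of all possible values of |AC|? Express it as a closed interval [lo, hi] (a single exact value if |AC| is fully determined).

|AB| ∈ {24}
|BC| ∈ {48}
|AC| ∈ {24·√(5 - 2·√(2))}

|AC| = 24·√(5 - 2·√(2))  (≈ 35.3670)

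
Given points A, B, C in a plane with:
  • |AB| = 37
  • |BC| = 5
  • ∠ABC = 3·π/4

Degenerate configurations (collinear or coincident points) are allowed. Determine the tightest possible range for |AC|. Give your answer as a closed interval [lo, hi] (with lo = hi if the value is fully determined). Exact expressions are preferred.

|AC| = √(185·√(2) + 1394)  (≈ 40.6894)

|AB| ∈ {37}
|BC| ∈ {5}
|AC| ∈ {√(185·√(2) + 1394)}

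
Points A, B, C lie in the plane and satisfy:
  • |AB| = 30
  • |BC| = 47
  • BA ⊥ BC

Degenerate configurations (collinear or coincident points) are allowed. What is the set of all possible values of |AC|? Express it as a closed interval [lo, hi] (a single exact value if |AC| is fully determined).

|AB| ∈ {30}
|BC| ∈ {47}
|AC| ∈ {√(3109)}

|AC| = √(3109)  (≈ 55.7584)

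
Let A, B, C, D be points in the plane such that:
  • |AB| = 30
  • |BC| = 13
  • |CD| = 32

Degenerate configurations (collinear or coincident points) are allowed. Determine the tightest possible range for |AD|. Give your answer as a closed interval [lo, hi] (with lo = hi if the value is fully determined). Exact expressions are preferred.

|AD| ∈ [0, 75]  (≈ [0.0000, 75.0000])

|AB| ∈ {30}
|BC| ∈ {13}
|CD| ∈ {32}
|AC| ∈ [17, 43]
|BD| ∈ [19, 45]
|AD| ∈ [0, 75]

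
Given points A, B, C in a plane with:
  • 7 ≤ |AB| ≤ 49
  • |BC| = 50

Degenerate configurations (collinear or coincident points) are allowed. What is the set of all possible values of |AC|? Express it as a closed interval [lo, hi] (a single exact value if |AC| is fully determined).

|AC| ∈ [1, 99]  (≈ [1.0000, 99.0000])

|AB| ∈ [7, 49]
|BC| ∈ {50}
|AC| ∈ [1, 99]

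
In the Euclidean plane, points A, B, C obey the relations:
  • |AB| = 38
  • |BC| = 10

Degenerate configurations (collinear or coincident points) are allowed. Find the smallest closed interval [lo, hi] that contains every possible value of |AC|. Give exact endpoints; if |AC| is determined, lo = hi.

|AB| ∈ {38}
|BC| ∈ {10}
|AC| ∈ [28, 48]

|AC| ∈ [28, 48]  (≈ [28.0000, 48.0000])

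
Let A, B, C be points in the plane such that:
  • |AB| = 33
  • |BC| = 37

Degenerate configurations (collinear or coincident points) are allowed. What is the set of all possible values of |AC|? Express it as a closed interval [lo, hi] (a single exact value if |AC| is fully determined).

|AB| ∈ {33}
|BC| ∈ {37}
|AC| ∈ [4, 70]

|AC| ∈ [4, 70]  (≈ [4.0000, 70.0000])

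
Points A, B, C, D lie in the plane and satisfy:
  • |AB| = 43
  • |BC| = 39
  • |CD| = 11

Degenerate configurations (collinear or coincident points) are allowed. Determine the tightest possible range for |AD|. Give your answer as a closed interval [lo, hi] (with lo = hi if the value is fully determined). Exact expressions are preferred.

|AD| ∈ [0, 93]  (≈ [0.0000, 93.0000])

|AB| ∈ {43}
|BC| ∈ {39}
|CD| ∈ {11}
|AC| ∈ [4, 82]
|BD| ∈ [28, 50]
|AD| ∈ [0, 93]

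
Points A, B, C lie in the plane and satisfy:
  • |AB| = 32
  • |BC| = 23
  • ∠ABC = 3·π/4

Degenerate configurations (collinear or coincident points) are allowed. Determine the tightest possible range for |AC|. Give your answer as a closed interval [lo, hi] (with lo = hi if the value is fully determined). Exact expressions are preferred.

|AC| = √(736·√(2) + 1553)  (≈ 50.9300)

|AB| ∈ {32}
|BC| ∈ {23}
|AC| ∈ {√(736·√(2) + 1553)}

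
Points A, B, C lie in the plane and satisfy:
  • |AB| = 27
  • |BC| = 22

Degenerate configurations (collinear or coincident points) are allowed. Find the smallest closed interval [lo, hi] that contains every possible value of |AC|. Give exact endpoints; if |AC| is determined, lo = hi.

|AC| ∈ [5, 49]  (≈ [5.0000, 49.0000])

|AB| ∈ {27}
|BC| ∈ {22}
|AC| ∈ [5, 49]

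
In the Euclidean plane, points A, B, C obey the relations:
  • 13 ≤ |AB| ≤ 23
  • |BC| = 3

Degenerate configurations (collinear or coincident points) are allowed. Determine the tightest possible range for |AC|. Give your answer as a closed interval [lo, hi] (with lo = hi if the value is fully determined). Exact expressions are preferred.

|AB| ∈ [13, 23]
|BC| ∈ {3}
|AC| ∈ [10, 26]

|AC| ∈ [10, 26]  (≈ [10.0000, 26.0000])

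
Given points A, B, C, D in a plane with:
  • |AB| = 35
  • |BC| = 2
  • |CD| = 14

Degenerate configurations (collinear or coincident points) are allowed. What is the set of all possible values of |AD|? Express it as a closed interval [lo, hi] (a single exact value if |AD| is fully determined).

|AD| ∈ [19, 51]  (≈ [19.0000, 51.0000])

|AB| ∈ {35}
|BC| ∈ {2}
|CD| ∈ {14}
|AC| ∈ [33, 37]
|BD| ∈ [12, 16]
|AD| ∈ [19, 51]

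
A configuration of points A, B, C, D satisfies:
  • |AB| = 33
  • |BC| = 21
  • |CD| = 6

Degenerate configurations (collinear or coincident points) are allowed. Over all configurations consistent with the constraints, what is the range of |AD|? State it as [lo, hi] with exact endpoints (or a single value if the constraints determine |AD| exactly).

|AD| ∈ [6, 60]  (≈ [6.0000, 60.0000])

|AB| ∈ {33}
|BC| ∈ {21}
|CD| ∈ {6}
|AC| ∈ [12, 54]
|BD| ∈ [15, 27]
|AD| ∈ [6, 60]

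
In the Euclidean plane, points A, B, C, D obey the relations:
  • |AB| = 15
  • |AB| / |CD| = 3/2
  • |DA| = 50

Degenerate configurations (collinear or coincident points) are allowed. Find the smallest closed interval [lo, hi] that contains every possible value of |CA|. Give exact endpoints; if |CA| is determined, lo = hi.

|AB| ∈ {15}
|AD| ∈ {50}
|CD| ∈ {10}
|BD| ∈ [35, 65]
|AC| ∈ [40, 60]
|BC| ∈ [25, 75]

|CA| ∈ [40, 60]  (≈ [40.0000, 60.0000])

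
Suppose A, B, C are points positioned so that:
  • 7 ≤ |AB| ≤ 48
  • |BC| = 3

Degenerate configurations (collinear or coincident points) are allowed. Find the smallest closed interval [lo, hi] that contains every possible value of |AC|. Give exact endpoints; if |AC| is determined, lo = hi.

|AB| ∈ [7, 48]
|BC| ∈ {3}
|AC| ∈ [4, 51]

|AC| ∈ [4, 51]  (≈ [4.0000, 51.0000])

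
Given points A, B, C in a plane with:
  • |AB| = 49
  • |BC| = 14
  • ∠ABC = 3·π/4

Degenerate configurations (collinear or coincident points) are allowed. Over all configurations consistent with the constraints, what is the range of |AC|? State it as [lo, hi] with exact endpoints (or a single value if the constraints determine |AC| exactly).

|AC| = 7·√(14·√(2) + 53)  (≈ 59.7256)

|AB| ∈ {49}
|BC| ∈ {14}
|AC| ∈ {7·√(14·√(2) + 53)}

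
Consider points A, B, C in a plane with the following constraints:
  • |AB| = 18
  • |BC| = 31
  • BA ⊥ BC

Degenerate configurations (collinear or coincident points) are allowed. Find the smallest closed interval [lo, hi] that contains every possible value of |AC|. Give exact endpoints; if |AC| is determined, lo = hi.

|AC| = √(1285)  (≈ 35.8469)

|AB| ∈ {18}
|BC| ∈ {31}
|AC| ∈ {√(1285)}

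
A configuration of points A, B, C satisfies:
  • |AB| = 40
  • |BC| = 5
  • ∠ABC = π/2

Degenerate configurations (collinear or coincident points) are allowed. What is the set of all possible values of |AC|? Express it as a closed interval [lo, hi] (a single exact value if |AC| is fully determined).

|AB| ∈ {40}
|BC| ∈ {5}
|AC| ∈ {5·√(65)}

|AC| = 5·√(65)  (≈ 40.3113)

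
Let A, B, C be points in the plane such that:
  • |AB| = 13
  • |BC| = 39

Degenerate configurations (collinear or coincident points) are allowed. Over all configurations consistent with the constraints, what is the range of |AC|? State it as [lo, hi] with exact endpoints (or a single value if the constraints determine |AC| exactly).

|AC| ∈ [26, 52]  (≈ [26.0000, 52.0000])

|AB| ∈ {13}
|BC| ∈ {39}
|AC| ∈ [26, 52]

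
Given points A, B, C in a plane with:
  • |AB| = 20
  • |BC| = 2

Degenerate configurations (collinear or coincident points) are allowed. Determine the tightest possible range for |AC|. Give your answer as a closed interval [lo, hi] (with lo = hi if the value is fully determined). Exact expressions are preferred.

|AC| ∈ [18, 22]  (≈ [18.0000, 22.0000])

|AB| ∈ {20}
|BC| ∈ {2}
|AC| ∈ [18, 22]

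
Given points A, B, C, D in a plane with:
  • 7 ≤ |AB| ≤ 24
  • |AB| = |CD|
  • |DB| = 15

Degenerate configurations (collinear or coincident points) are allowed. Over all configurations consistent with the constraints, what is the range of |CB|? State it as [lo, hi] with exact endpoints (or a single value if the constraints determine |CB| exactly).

|CB| ∈ [0, 39]  (≈ [0.0000, 39.0000])

|AB| ∈ [7, 24]
|BD| ∈ {15}
|CD| ∈ [7, 24]
|AD| ∈ [0, 39]
|BC| ∈ [0, 39]
|AC| ∈ [0, 63]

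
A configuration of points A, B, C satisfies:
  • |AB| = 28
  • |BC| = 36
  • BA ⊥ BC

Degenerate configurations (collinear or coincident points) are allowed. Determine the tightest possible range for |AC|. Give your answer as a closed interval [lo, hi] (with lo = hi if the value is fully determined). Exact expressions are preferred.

|AC| = 4·√(130)  (≈ 45.6070)

|AB| ∈ {28}
|BC| ∈ {36}
|AC| ∈ {4·√(130)}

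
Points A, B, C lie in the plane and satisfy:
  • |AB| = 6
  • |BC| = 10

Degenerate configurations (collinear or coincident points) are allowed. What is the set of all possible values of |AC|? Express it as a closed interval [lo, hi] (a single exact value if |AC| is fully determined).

|AC| ∈ [4, 16]  (≈ [4.0000, 16.0000])

|AB| ∈ {6}
|BC| ∈ {10}
|AC| ∈ [4, 16]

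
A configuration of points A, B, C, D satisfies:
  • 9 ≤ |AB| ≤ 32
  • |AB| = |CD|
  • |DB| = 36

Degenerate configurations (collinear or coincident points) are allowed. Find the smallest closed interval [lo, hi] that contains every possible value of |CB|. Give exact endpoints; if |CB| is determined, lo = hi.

|AB| ∈ [9, 32]
|BD| ∈ {36}
|CD| ∈ [9, 32]
|AD| ∈ [4, 68]
|BC| ∈ [4, 68]
|AC| ∈ [0, 100]

|CB| ∈ [4, 68]  (≈ [4.0000, 68.0000])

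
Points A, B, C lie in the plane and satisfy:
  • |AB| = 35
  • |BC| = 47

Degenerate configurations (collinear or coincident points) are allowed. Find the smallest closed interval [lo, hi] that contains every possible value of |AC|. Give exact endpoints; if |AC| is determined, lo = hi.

|AB| ∈ {35}
|BC| ∈ {47}
|AC| ∈ [12, 82]

|AC| ∈ [12, 82]  (≈ [12.0000, 82.0000])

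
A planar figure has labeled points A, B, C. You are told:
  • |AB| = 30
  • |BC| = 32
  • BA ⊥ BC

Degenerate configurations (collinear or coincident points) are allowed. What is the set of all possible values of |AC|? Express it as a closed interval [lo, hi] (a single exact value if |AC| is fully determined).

|AC| = 2·√(481)  (≈ 43.8634)

|AB| ∈ {30}
|BC| ∈ {32}
|AC| ∈ {2·√(481)}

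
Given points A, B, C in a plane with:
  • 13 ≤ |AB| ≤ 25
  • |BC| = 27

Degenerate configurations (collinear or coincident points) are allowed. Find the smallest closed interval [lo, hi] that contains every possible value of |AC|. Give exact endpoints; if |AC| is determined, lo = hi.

|AC| ∈ [2, 52]  (≈ [2.0000, 52.0000])

|AB| ∈ [13, 25]
|BC| ∈ {27}
|AC| ∈ [2, 52]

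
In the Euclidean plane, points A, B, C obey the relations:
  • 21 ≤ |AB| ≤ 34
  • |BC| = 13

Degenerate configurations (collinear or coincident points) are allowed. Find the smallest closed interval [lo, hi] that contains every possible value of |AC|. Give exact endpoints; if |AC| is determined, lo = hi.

|AB| ∈ [21, 34]
|BC| ∈ {13}
|AC| ∈ [8, 47]

|AC| ∈ [8, 47]  (≈ [8.0000, 47.0000])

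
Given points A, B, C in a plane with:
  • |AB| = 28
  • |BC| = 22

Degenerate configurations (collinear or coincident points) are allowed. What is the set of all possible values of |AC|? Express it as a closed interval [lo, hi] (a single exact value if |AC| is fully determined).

|AB| ∈ {28}
|BC| ∈ {22}
|AC| ∈ [6, 50]

|AC| ∈ [6, 50]  (≈ [6.0000, 50.0000])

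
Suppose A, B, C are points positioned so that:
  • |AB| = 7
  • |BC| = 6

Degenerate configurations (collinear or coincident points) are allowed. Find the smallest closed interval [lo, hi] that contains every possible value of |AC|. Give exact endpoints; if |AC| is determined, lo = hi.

|AB| ∈ {7}
|BC| ∈ {6}
|AC| ∈ [1, 13]

|AC| ∈ [1, 13]  (≈ [1.0000, 13.0000])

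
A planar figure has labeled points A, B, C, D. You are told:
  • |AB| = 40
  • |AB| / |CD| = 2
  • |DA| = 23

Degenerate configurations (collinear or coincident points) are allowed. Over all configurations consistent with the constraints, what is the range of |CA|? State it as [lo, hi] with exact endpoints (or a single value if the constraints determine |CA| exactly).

|CA| ∈ [3, 43]  (≈ [3.0000, 43.0000])

|AB| ∈ {40}
|AD| ∈ {23}
|CD| ∈ {20}
|BD| ∈ [17, 63]
|AC| ∈ [3, 43]
|BC| ∈ [0, 83]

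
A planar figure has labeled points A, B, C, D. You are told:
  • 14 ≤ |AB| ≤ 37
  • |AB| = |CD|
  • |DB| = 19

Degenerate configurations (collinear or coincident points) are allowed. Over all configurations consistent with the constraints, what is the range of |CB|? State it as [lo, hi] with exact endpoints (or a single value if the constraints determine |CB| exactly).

|CB| ∈ [0, 56]  (≈ [0.0000, 56.0000])

|AB| ∈ [14, 37]
|BD| ∈ {19}
|CD| ∈ [14, 37]
|AD| ∈ [0, 56]
|BC| ∈ [0, 56]
|AC| ∈ [0, 93]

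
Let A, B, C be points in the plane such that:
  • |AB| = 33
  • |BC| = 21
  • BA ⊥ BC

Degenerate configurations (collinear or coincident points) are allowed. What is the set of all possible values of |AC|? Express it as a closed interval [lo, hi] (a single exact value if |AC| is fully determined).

|AC| = 3·√(170)  (≈ 39.1152)

|AB| ∈ {33}
|BC| ∈ {21}
|AC| ∈ {3·√(170)}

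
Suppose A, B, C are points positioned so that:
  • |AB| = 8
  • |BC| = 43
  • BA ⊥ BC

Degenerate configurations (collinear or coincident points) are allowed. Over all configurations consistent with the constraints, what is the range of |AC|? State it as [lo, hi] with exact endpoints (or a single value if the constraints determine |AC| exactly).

|AB| ∈ {8}
|BC| ∈ {43}
|AC| ∈ {√(1913)}

|AC| = √(1913)  (≈ 43.7379)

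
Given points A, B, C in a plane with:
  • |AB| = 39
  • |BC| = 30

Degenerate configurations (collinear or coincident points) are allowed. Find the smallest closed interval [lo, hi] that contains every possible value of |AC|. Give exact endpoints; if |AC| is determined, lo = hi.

|AB| ∈ {39}
|BC| ∈ {30}
|AC| ∈ [9, 69]

|AC| ∈ [9, 69]  (≈ [9.0000, 69.0000])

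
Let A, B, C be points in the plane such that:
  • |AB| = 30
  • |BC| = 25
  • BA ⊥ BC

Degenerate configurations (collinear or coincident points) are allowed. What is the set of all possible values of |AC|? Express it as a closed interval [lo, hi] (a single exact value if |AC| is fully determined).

|AC| = 5·√(61)  (≈ 39.0512)

|AB| ∈ {30}
|BC| ∈ {25}
|AC| ∈ {5·√(61)}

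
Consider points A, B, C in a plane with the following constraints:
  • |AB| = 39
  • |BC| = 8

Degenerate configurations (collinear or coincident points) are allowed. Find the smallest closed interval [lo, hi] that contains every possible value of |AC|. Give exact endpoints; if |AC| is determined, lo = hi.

|AB| ∈ {39}
|BC| ∈ {8}
|AC| ∈ [31, 47]

|AC| ∈ [31, 47]  (≈ [31.0000, 47.0000])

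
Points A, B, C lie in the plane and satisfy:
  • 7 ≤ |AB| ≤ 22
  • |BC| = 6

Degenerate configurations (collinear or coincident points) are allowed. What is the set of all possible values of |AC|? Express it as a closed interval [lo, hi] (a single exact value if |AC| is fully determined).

|AC| ∈ [1, 28]  (≈ [1.0000, 28.0000])

|AB| ∈ [7, 22]
|BC| ∈ {6}
|AC| ∈ [1, 28]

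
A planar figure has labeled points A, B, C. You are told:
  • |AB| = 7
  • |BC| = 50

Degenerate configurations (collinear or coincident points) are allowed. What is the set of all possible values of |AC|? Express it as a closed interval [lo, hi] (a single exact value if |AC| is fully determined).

|AB| ∈ {7}
|BC| ∈ {50}
|AC| ∈ [43, 57]

|AC| ∈ [43, 57]  (≈ [43.0000, 57.0000])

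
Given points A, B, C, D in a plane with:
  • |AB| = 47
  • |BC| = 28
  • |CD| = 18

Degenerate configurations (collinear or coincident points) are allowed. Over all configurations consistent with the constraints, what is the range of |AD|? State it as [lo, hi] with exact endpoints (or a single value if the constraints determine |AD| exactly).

|AD| ∈ [1, 93]  (≈ [1.0000, 93.0000])

|AB| ∈ {47}
|BC| ∈ {28}
|CD| ∈ {18}
|AC| ∈ [19, 75]
|BD| ∈ [10, 46]
|AD| ∈ [1, 93]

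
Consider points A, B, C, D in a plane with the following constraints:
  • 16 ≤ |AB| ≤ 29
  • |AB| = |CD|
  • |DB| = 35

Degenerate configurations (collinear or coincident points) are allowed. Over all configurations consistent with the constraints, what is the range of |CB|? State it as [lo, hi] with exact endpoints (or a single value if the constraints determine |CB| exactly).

|CB| ∈ [6, 64]  (≈ [6.0000, 64.0000])

|AB| ∈ [16, 29]
|BD| ∈ {35}
|CD| ∈ [16, 29]
|AD| ∈ [6, 64]
|BC| ∈ [6, 64]
|AC| ∈ [0, 93]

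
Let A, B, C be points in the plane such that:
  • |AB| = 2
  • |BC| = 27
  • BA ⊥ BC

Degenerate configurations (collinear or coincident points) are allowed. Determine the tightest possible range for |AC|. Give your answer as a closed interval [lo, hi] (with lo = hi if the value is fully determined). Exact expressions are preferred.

|AC| = √(733)  (≈ 27.0740)

|AB| ∈ {2}
|BC| ∈ {27}
|AC| ∈ {√(733)}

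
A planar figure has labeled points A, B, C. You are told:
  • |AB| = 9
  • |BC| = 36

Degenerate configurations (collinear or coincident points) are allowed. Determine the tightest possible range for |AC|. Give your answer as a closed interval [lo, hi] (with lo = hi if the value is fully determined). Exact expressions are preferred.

|AB| ∈ {9}
|BC| ∈ {36}
|AC| ∈ [27, 45]

|AC| ∈ [27, 45]  (≈ [27.0000, 45.0000])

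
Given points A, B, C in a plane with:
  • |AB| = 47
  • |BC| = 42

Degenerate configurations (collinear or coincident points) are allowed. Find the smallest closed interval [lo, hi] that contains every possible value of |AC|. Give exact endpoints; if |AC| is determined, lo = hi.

|AC| ∈ [5, 89]  (≈ [5.0000, 89.0000])

|AB| ∈ {47}
|BC| ∈ {42}
|AC| ∈ [5, 89]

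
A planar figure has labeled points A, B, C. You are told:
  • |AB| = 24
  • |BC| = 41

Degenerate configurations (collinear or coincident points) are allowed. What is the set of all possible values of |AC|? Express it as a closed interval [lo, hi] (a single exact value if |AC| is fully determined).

|AC| ∈ [17, 65]  (≈ [17.0000, 65.0000])

|AB| ∈ {24}
|BC| ∈ {41}
|AC| ∈ [17, 65]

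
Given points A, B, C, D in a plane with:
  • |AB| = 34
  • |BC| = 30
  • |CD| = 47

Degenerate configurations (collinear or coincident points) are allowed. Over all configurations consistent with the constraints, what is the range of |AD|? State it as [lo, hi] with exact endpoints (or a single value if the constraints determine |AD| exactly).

|AD| ∈ [0, 111]  (≈ [0.0000, 111.0000])

|AB| ∈ {34}
|BC| ∈ {30}
|CD| ∈ {47}
|AC| ∈ [4, 64]
|BD| ∈ [17, 77]
|AD| ∈ [0, 111]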